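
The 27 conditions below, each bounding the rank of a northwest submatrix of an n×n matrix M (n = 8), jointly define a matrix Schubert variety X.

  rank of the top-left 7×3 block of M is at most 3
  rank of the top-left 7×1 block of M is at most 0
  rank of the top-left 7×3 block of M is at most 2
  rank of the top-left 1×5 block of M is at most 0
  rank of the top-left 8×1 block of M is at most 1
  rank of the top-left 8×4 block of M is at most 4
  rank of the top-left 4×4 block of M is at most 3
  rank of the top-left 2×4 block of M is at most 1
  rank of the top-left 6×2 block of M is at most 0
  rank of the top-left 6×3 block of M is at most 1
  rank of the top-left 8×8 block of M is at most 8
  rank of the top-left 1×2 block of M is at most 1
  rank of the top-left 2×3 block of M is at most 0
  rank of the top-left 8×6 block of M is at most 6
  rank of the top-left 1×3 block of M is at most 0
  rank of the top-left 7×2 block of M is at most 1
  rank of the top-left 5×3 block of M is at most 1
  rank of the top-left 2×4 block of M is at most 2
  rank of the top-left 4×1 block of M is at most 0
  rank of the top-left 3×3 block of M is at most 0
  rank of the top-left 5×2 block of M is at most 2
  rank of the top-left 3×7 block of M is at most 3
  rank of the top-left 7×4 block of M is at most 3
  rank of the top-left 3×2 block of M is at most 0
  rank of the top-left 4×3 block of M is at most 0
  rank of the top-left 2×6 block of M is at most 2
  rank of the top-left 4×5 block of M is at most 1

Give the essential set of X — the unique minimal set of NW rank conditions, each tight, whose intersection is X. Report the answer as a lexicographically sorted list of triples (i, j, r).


The tightest implied rank at each (i,j), from the 27 conditions:

  i=1: 0 | 0 | 0 | 0 | 0 | 1 | 1 | 1
  i=2: 0 | 0 | 0 | 1 | 1 | 2 | 2 | 2
  i=3: 0 | 0 | 0 | 1 | 1 | 2 | 3 | 3
  i=4: 0 | 0 | 0 | 1 | 1 | 2 | 3 | 4
  i=5: 0 | 0 | 1 | 2 | 2 | 3 | 4 | 5
  i=6: 0 | 0 | 1 | 2 | 3 | 4 | 5 | 6
  i=7: 0 | 1 | 2 | 3 | 4 | 5 | 6 | 7
  i=8: 1 | 2 | 3 | 4 | 5 | 6 | 7 | 8

second differences of R give the permutation w = (6, 4, 7, 8, 3, 5, 2, 1).

5 SE-corners of the 21-cell Rothe diagram give Ess(w):

[(1, 5, 0), (4, 3, 0), (4, 5, 1), (6, 2, 0), (7, 1, 0)]


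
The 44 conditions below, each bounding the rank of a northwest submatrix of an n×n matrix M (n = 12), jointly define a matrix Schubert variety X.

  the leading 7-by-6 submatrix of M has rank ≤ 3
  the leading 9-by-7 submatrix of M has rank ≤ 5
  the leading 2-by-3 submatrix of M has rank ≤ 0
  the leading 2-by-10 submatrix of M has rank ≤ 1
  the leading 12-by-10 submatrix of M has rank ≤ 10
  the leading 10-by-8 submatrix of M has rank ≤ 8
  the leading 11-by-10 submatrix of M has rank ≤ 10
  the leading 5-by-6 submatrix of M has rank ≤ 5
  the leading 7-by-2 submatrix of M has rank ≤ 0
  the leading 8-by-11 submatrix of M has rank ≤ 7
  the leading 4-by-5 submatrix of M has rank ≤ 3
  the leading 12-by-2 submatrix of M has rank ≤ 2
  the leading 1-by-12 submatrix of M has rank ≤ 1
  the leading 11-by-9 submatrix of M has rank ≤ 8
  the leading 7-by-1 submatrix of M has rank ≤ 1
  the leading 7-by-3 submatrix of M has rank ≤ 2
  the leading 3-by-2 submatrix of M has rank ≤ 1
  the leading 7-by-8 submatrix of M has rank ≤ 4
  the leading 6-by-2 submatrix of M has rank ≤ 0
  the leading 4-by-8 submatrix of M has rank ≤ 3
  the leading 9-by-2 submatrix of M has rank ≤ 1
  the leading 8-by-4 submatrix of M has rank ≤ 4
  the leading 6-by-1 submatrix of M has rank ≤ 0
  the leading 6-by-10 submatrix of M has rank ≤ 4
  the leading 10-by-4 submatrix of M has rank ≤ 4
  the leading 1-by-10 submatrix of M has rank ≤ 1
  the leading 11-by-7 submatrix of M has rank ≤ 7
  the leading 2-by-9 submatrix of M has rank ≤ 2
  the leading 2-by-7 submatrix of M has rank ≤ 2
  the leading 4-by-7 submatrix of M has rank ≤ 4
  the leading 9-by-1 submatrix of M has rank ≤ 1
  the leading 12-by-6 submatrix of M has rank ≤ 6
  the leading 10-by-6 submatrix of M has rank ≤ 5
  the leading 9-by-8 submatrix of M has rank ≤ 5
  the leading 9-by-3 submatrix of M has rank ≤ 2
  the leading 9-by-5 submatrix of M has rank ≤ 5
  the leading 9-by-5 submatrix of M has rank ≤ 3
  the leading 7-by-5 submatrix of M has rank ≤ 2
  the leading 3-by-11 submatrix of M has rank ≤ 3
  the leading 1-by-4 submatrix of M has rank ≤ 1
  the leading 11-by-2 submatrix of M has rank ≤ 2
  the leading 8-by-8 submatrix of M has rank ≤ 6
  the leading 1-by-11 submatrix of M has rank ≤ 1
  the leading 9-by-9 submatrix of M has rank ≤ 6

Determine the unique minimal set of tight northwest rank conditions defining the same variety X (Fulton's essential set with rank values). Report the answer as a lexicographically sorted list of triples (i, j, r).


Computing R[i][j] = min implied NW-rank bound (n=12, 44 conditions):

  0, 0, 0, 1, 1, 1, 1, 1, 1, 1, 1, 1
  0, 0, 0, 1, 1, 1, 1, 1, 1, 1, 2, 2
  0, 0, 1, 2, 2, 2, 2, 2, 2, 2, 3, 3
  0, 0, 1, 2, 2, 3, 3, 3, 3, 3, 4, 4
  0, 0, 1, 2, 2, 3, 4, 4, 4, 4, 5, 5
  0, 0, 1, 2, 2, 3, 4, 4, 4, 4, 5, 6
  0, 0, 1, 2, 2, 3, 4, 4, 5, 5, 6, 7
  1, 1, 2, 3, 3, 4, 5, 5, 6, 6, 7, 8
  1, 1, 2, 3, 3, 4, 5, 5, 6, 7, 8, 9
  1, 2, 3, 4, 4, 5, 6, 6, 7, 8, 9, 10
  1, 2, 3, 4, 5, 6, 7, 7, 8, 9, 10, 11
  1, 2, 3, 4, 5, 6, 7, 8, 9, 10, 11, 12

reading off 1-entries of Δ²R: w = (4, 11, 3, 6, 7, 12, 9, 1, 10, 2, 5, 8).

ℓ(w)=33; the 9 essential cells (i,j,r):

[(2, 3, 0), (2, 10, 1), (6, 10, 4), (7, 2, 0), (7, 5, 2), (7, 8, 4), (9, 2, 1), (9, 5, 3), (9, 8, 5)]


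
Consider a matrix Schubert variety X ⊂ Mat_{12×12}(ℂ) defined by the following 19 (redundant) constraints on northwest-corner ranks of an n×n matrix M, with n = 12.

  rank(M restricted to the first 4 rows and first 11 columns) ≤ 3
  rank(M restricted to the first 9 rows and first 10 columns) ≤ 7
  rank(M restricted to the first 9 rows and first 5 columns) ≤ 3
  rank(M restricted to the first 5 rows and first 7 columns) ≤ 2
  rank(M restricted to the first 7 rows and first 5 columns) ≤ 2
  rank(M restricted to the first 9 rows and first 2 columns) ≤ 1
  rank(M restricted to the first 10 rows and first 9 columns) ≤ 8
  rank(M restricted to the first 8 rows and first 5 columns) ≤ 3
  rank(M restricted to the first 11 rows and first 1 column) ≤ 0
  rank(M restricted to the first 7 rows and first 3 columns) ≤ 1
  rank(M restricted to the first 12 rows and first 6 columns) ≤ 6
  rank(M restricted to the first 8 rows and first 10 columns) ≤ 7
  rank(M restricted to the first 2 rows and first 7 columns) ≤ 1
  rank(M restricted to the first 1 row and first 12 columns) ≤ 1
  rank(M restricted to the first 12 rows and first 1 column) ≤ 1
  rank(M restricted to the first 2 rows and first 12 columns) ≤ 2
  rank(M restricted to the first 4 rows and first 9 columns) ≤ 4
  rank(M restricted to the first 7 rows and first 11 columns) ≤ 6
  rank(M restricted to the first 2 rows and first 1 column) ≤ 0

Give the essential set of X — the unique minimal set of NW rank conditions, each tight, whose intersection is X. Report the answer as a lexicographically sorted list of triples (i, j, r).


Propagating the 19 rank bounds to every northwest block:

  i=1: 0, 1, 1, 1, 1, 1, 1, 1, 1, 1, 1, 1
  i=2: 0, 1, 1, 1, 1, 1, 1, 2, 2, 2, 2, 2
  i=3: 0, 1, 1, 2, 2, 2, 2, 3, 3, 3, 3, 3
  i=4: 0, 1, 1, 2, 2, 2, 2, 3, 3, 3, 3, 4
  i=5: 0, 1, 1, 2, 2, 2, 2, 3, 4, 4, 4, 5
  i=6: 0, 1, 1, 2, 2, 3, 3, 4, 5, 5, 5, 6
  i=7: 0, 1, 1, 2, 2, 3, 4, 5, 6, 6, 6, 7
  i=8: 0, 1, 2, 3, 3, 4, 5, 6, 7, 7, 7, 8
  i=9: 0, 1, 2, 3, 3, 4, 5, 6, 7, 7, 8, 9
  i=10: 0, 1, 2, 3, 4, 5, 6, 7, 8, 8, 9, 10
  i=11: 0, 1, 2, 3, 4, 5, 6, 7, 8, 9, 10, 11
  i=12: 1, 2, 3, 4, 5, 6, 7, 8, 9, 10, 11, 12

the unique w with this rank table is (2, 8, 4, 12, 9, 6, 7, 3, 11, 5, 10, 1).

ℓ(w)=34; the 8 essential cells (i,j,r):

[(2, 7, 1), (4, 11, 3), (5, 7, 2), (7, 3, 1), (7, 5, 2), (9, 5, 3), (9, 10, 7), (11, 1, 0)]


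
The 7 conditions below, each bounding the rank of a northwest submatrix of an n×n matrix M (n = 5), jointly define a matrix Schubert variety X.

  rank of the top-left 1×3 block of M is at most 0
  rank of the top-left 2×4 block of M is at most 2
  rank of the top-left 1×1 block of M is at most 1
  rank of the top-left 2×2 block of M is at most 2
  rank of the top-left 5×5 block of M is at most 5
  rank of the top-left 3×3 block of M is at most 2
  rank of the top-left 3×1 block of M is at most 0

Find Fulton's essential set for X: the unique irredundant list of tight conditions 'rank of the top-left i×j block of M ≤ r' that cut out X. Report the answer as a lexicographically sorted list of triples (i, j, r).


The tightest implied rank at each (i,j), from the 7 conditions:

  i=1: 0  0  0  1  1
  i=2: 0  1  1  2  2
  i=3: 0  1  2  3  3
  i=4: 1  2  3  4  4
  i=5: 1  2  3  4  5

second differences of R give the permutation w = (4, 2, 3, 1, 5).

|D(w)|=5, |Ess(w)|=2:

[(1, 3, 0), (3, 1, 0)]


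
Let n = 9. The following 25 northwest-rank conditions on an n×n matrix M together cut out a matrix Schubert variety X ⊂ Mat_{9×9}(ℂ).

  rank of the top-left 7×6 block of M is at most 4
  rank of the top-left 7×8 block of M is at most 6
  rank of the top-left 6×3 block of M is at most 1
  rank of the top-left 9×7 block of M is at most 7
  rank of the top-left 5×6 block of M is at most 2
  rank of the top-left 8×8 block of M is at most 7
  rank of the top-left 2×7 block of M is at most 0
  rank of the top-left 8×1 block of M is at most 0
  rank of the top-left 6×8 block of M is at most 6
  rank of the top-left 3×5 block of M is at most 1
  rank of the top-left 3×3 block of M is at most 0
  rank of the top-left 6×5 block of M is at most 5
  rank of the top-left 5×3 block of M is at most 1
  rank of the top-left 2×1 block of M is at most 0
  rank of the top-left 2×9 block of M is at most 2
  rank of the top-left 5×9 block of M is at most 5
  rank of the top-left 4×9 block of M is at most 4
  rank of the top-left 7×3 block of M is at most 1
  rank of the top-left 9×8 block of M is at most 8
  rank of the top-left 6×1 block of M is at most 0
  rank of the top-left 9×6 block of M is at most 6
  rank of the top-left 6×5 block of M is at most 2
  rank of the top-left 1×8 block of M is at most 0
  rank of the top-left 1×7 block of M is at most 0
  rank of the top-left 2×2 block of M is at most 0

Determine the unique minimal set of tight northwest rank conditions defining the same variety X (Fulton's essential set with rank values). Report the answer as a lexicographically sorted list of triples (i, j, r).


Computing R[i][j] = min implied NW-rank bound (n=9, 25 conditions):

  0, 0, 0, 0, 0, 0, 0, 0, 1
  0, 0, 0, 0, 0, 0, 0, 1, 2
  0, 0, 0, 1, 1, 1, 1, 2, 3
  0, 1, 1, 2, 2, 2, 2, 3, 4
  0, 1, 1, 2, 2, 2, 3, 4, 5
  0, 1, 1, 2, 2, 3, 4, 5, 6
  0, 1, 1, 2, 3, 4, 5, 6, 7
  0, 1, 2, 3, 4, 5, 6, 7, 8
  1, 2, 3, 4, 5, 6, 7, 8, 9

reading off 1-entries of Δ²R: w = (9, 8, 4, 2, 7, 6, 5, 3, 1).

D(w) has 29 cells with 7 SE-corners; essential set:

[(1, 8, 0), (2, 7, 0), (3, 3, 0), (5, 6, 2), (6, 5, 2), (7, 3, 1), (8, 1, 0)]


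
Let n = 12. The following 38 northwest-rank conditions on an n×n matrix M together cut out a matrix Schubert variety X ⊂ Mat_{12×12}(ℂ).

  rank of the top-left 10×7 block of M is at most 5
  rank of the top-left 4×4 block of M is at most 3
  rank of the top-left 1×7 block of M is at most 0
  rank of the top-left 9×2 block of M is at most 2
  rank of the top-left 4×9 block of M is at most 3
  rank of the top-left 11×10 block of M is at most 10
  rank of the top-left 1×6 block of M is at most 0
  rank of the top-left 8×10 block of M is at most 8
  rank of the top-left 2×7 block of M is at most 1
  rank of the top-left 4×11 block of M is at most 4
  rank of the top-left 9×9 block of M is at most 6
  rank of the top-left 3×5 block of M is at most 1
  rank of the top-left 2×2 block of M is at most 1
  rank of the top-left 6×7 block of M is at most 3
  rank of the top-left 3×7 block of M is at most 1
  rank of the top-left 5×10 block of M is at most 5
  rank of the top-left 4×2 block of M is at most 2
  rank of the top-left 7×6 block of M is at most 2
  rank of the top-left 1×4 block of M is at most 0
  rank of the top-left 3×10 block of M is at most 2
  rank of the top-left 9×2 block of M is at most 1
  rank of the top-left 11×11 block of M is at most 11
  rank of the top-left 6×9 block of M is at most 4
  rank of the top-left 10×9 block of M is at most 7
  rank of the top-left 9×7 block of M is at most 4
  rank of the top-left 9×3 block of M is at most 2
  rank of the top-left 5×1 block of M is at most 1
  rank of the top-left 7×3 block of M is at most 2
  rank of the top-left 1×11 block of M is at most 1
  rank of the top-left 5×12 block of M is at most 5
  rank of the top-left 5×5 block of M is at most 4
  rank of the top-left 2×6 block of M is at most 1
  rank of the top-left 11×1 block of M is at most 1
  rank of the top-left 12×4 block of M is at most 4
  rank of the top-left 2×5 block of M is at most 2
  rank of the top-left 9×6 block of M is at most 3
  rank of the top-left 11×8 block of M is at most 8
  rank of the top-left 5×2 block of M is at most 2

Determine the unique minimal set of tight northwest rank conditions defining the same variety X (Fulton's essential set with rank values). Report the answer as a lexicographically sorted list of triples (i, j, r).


Rank table r_w(12×12) implied by the 38 constraints:

  i=1: 0  0  0  0  0  0  0  1  1  1  1  1
  i=2: 1  1  1  1  1  1  1  2  2  2  2  2
  i=3: 1  1  1  1  1  1  1  2  2  2  3  3
  i=4: 1  1  2  2  2  2  2  3  3  3  4  4
  i=5: 1  1  2  2  2  2  3  4  4  4  5  5
  i=6: 1  1  2  2  2  2  3  4  4  5  6  6
  i=7: 1  1  2  2  2  2  3  4  5  6  7  7
  i=8: 1  1  2  3  3  3  4  5  6  7  8  8
  i=9: 1  1  2  3  3  3  4  5  6  7  8  9
  i=10: 1  2  3  4  4  4  5  6  7  8  9  10
  i=11: 1  2  3  4  5  5  6  7  8  9  10  11
  i=12: 1  2  3  4  5  6  7  8  9  10  11  12

the unique w with this rank table is (8, 1, 11, 3, 7, 10, 9, 4, 12, 2, 5, 6).

ℓ(w)=33; the 7 essential cells (i,j,r):

[(1, 7, 0), (3, 7, 1), (3, 10, 2), (6, 9, 4), (7, 6, 2), (9, 2, 1), (9, 6, 3)]


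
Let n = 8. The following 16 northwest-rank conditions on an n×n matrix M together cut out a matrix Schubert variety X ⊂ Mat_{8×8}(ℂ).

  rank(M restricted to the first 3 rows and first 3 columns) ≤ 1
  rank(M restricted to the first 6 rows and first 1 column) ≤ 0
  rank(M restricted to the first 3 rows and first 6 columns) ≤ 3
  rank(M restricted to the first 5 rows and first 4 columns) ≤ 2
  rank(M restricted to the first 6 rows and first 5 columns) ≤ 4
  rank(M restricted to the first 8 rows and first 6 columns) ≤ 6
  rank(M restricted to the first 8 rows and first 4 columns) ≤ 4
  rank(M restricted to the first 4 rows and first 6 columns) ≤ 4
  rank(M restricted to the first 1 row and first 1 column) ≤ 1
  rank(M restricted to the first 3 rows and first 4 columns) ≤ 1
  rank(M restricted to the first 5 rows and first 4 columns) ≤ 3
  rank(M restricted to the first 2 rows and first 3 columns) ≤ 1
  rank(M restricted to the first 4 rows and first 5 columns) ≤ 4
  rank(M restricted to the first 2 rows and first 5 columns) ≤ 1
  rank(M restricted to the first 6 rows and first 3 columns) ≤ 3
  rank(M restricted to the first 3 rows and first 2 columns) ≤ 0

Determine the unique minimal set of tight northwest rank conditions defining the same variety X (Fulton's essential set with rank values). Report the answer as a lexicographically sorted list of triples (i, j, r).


Reconstructing r_w from the 16 given conditions:

  R[1]: 0, 0, 1, 1, 1, 1, 1, 1
  R[2]: 0, 0, 1, 1, 1, 2, 2, 2
  R[3]: 0, 0, 1, 1, 2, 3, 3, 3
  R[4]: 0, 1, 2, 2, 3, 4, 4, 4
  R[5]: 0, 1, 2, 2, 3, 4, 5, 5
  R[6]: 0, 1, 2, 3, 4, 5, 6, 6
  R[7]: 1, 2, 3, 4, 5, 6, 7, 7
  R[8]: 1, 2, 3, 4, 5, 6, 7, 8

second differences of R give the permutation w = (3, 6, 5, 2, 7, 4, 1, 8).

Fulton essential set (5 of the 13 Rothe cells):

[(2, 5, 1), (3, 2, 0), (3, 4, 1), (5, 4, 2), (6, 1, 0)]


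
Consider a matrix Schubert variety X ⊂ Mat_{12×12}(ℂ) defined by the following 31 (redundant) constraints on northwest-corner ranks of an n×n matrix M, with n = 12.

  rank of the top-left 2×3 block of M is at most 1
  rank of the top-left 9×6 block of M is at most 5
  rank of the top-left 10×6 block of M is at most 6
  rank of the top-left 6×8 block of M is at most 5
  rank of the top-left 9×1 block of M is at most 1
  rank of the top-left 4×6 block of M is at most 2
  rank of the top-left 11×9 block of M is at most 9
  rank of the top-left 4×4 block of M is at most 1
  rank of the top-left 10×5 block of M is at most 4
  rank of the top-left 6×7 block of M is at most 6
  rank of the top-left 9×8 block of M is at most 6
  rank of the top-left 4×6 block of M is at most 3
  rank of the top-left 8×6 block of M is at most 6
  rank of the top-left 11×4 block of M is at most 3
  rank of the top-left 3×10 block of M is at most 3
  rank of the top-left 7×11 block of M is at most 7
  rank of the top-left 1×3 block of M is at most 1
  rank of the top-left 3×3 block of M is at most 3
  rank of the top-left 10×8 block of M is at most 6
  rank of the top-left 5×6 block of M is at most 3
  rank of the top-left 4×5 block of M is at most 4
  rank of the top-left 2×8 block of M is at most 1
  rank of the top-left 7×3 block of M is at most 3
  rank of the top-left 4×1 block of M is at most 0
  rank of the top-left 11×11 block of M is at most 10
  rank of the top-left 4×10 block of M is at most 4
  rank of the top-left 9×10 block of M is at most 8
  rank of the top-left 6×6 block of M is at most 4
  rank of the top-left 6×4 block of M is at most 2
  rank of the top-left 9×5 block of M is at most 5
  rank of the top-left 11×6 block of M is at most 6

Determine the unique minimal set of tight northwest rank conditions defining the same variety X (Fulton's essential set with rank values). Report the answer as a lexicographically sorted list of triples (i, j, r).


Rank table r_w(12×12) implied by the 31 constraints:

  R[1]: 0 1 1 1 1 1 1 1 1 1 1 1
  R[2]: 0 1 1 1 1 1 1 1 2 2 2 2
  R[3]: 0 1 1 1 2 2 2 2 3 3 3 3
  R[4]: 0 1 1 1 2 2 3 3 4 4 4 4
  R[5]: 1 2 2 2 3 3 4 4 5 5 5 5
  R[6]: 1 2 2 2 3 4 5 5 6 6 6 6
  R[7]: 1 2 3 3 4 5 6 6 7 7 7 7
  R[8]: 1 2 3 3 4 5 6 6 7 8 8 8
  R[9]: 1 2 3 3 4 5 6 6 7 8 9 9
  R[10]: 1 2 3 3 4 5 6 6 7 8 9 10
  R[11]: 1 2 3 3 4 5 6 7 8 9 10 11
  R[12]: 1 2 3 4 5 6 7 8 9 10 11 12

hence w(1..12) = (2, 9, 5, 7, 1, 6, 3, 10, 11, 12, 8, 4).

D(w) has 24 cells with 7 SE-corners; essential set:

[(2, 8, 1), (4, 1, 0), (4, 4, 1), (4, 6, 2), (6, 4, 2), (10, 8, 6), (11, 4, 3)]


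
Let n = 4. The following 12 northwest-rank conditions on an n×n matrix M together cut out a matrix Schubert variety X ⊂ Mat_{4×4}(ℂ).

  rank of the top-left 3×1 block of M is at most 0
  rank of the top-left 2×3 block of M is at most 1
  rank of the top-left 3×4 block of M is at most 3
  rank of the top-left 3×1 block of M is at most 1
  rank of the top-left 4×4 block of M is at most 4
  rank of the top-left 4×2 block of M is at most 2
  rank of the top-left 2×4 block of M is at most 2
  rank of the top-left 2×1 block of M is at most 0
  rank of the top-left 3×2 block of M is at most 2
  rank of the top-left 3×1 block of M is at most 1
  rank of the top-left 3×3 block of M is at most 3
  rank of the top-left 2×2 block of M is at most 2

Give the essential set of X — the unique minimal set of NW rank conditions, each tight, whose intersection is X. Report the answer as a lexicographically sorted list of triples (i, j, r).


The tightest implied rank at each (i,j), from the 12 conditions:

  R[1]: 0 1 1 1
  R[2]: 0 1 1 2
  R[3]: 0 1 2 3
  R[4]: 1 2 3 4

the unique w with this rank table is (2, 4, 3, 1).

D(w) has 4 cells with 2 SE-corners; essential set:

[(2, 3, 1), (3, 1, 0)]


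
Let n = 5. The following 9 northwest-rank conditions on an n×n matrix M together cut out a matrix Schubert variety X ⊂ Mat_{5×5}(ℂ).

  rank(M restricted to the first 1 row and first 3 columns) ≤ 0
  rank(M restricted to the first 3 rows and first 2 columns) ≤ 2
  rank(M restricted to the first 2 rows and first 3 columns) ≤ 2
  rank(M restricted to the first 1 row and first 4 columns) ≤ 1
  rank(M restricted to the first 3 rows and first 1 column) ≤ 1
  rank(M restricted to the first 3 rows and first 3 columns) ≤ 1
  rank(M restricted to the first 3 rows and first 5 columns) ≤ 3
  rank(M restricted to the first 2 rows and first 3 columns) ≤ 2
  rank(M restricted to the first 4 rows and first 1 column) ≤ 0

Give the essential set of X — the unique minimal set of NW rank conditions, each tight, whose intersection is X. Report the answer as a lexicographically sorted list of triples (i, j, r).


The tightest implied rank at each (i,j), from the 9 conditions:

  i=1: 0  0  0  1  1
  i=2: 0  1  1  2  2
  i=3: 0  1  1  2  3
  i=4: 0  1  2  3  4
  i=5: 1  2  3  4  5

so w = (4, 2, 5, 3, 1).

Rothe diagram D(w) (7 cells), 3 SE-corners (essential conditions):

[(1, 3, 0), (3, 3, 1), (4, 1, 0)]


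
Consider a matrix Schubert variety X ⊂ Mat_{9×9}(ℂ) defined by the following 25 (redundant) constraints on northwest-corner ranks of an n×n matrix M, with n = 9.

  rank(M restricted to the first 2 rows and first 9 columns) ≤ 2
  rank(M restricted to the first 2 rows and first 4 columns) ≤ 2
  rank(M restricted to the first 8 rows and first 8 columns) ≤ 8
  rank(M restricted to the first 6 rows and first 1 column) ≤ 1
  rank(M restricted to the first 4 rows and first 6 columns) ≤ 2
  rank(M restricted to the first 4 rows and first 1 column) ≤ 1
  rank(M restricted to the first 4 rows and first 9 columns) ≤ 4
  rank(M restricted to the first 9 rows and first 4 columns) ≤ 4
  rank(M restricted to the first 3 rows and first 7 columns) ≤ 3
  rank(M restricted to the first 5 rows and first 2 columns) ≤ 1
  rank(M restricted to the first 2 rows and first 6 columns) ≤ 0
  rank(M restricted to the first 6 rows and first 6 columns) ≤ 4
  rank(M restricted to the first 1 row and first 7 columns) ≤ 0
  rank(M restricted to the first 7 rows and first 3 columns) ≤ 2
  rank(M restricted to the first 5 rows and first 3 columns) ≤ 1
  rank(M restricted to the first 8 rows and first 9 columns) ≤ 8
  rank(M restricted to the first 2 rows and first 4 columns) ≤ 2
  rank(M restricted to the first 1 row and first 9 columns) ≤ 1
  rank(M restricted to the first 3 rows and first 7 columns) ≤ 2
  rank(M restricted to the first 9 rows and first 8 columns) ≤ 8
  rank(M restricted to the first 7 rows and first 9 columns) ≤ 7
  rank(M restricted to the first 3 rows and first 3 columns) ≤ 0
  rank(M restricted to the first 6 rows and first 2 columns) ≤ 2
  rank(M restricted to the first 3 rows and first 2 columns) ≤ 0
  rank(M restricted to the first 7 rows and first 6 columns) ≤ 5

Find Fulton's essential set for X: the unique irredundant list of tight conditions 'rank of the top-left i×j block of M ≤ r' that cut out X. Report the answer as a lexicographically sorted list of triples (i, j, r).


The tightest implied rank at each (i,j), from the 25 conditions:

  R[1]: 0 | 0 | 0 | 0 | 0 | 0 | 0 | 1 | 1
  R[2]: 0 | 0 | 0 | 0 | 0 | 0 | 1 | 2 | 2
  R[3]: 0 | 0 | 0 | 1 | 1 | 1 | 2 | 3 | 3
  R[4]: 1 | 1 | 1 | 2 | 2 | 2 | 3 | 4 | 4
  R[5]: 1 | 1 | 1 | 2 | 3 | 3 | 4 | 5 | 5
  R[6]: 1 | 2 | 2 | 3 | 4 | 4 | 5 | 6 | 6
  R[7]: 1 | 2 | 2 | 3 | 4 | 5 | 6 | 7 | 7
  R[8]: 1 | 2 | 3 | 4 | 5 | 6 | 7 | 8 | 8
  R[9]: 1 | 2 | 3 | 4 | 5 | 6 | 7 | 8 | 9

giving w = (8, 7, 4, 1, 5, 2, 6, 3, 9) via Δ²R.

5 SE-corners of the 19-cell Rothe diagram give Ess(w):

[(1, 7, 0), (2, 6, 0), (3, 3, 0), (5, 3, 1), (7, 3, 2)]


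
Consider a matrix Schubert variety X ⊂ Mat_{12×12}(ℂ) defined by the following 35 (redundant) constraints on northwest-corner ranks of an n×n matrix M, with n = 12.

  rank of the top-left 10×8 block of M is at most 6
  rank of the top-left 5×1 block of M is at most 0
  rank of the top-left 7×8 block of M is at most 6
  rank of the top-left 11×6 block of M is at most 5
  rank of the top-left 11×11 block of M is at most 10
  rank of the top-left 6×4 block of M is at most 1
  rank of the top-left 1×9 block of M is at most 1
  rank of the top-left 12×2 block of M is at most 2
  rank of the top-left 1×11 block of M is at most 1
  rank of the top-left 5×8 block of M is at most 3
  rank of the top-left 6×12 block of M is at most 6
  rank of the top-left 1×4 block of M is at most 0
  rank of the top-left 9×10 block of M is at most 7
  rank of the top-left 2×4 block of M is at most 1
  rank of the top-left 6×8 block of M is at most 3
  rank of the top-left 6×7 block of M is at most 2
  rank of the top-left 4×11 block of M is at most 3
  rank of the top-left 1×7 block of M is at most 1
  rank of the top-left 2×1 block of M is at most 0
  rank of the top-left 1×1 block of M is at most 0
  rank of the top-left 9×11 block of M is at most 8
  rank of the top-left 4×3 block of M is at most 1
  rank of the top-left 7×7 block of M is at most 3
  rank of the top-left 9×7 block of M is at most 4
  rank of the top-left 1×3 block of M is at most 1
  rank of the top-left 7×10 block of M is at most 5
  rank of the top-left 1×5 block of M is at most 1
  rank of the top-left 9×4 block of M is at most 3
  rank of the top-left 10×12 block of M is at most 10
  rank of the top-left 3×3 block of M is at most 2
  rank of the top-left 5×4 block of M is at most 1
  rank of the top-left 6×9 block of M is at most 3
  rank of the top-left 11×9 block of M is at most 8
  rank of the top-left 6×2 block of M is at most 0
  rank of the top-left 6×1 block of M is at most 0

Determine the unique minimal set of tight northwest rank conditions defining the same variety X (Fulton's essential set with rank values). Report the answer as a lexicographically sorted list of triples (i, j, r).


The tightest implied rank at each (i,j), from the 35 conditions:

  row 1: 0 | 0 | 0 | 0 | 1 | 1 | 1 | 1 | 1 | 1 | 1 | 1
  row 2: 0 | 0 | 1 | 1 | 2 | 2 | 2 | 2 | 2 | 2 | 2 | 2
  row 3: 0 | 0 | 1 | 1 | 2 | 2 | 2 | 3 | 3 | 3 | 3 | 3
  row 4: 0 | 0 | 1 | 1 | 2 | 2 | 2 | 3 | 3 | 3 | 3 | 4
  row 5: 0 | 0 | 1 | 1 | 2 | 2 | 2 | 3 | 3 | 4 | 4 | 5
  row 6: 0 | 0 | 1 | 1 | 2 | 2 | 2 | 3 | 3 | 4 | 5 | 6
  row 7: 1 | 1 | 2 | 2 | 3 | 3 | 3 | 4 | 4 | 5 | 6 | 7
  row 8: 1 | 2 | 3 | 3 | 4 | 4 | 4 | 5 | 5 | 6 | 7 | 8
  row 9: 1 | 2 | 3 | 3 | 4 | 4 | 4 | 5 | 6 | 7 | 8 | 9
  row 10: 1 | 2 | 3 | 4 | 5 | 5 | 5 | 6 | 7 | 8 | 9 | 10
  row 11: 1 | 2 | 3 | 4 | 5 | 5 | 6 | 7 | 8 | 9 | 10 | 11
  row 12: 1 | 2 | 3 | 4 | 5 | 6 | 7 | 8 | 9 | 10 | 11 | 12

so w = (5, 3, 8, 12, 10, 11, 1, 2, 9, 4, 7, 6).

9 SE-corners of the 35-cell Rothe diagram give Ess(w):

[(1, 4, 0), (4, 11, 3), (6, 2, 0), (6, 4, 1), (6, 7, 2), (6, 9, 3), (9, 4, 3), (9, 7, 4), (11, 6, 5)]


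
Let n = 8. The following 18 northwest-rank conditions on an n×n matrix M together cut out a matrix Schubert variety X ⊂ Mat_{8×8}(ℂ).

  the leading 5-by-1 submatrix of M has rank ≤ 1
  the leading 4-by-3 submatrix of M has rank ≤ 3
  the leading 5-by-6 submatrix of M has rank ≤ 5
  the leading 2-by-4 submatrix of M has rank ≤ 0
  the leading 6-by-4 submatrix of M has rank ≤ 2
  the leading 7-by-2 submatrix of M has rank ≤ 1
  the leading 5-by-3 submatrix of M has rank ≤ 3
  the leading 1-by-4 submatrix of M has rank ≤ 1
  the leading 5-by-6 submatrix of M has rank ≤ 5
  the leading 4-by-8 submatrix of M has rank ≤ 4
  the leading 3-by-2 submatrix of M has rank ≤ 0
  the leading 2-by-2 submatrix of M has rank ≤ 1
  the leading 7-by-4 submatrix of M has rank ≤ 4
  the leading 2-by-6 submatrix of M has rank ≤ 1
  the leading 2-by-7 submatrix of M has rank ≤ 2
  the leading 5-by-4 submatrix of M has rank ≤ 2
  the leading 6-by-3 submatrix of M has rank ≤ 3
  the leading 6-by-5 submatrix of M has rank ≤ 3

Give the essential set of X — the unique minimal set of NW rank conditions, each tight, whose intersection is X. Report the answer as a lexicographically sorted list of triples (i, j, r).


Computing R[i][j] = min implied NW-rank bound (n=8, 18 conditions):

  row 1: 0 0 0 0 1 1 1 1
  row 2: 0 0 0 0 1 1 2 2
  row 3: 0 0 1 1 2 2 3 3
  row 4: 1 1 2 2 3 3 4 4
  row 5: 1 1 2 2 3 4 5 5
  row 6: 1 1 2 2 3 4 5 6
  row 7: 1 1 2 3 4 5 6 7
  row 8: 1 2 3 4 5 6 7 8

reading off 1-entries of Δ²R: w = (5, 7, 3, 1, 6, 8, 4, 2).

Fulton essential set (5 of the 16 Rothe cells):

[(2, 4, 0), (2, 6, 1), (3, 2, 0), (6, 4, 2), (7, 2, 1)]


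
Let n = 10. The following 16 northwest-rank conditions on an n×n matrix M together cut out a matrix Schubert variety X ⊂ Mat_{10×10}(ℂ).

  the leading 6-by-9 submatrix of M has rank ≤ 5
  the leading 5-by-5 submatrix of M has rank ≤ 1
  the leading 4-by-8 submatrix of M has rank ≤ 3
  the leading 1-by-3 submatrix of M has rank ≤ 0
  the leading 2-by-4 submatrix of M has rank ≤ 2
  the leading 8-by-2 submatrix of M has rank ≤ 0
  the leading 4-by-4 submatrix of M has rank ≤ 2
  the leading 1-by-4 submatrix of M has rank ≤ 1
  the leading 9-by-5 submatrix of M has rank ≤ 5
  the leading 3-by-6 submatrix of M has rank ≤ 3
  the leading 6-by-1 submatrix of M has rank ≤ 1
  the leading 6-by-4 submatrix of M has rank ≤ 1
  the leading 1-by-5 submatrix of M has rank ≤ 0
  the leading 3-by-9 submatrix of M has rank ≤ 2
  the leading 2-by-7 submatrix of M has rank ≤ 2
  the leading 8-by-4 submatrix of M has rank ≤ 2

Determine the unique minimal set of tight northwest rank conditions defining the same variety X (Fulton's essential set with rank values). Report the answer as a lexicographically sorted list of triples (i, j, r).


Computing R[i][j] = min implied NW-rank bound (n=10, 16 conditions):

  R[1]: 0 0 0 0 0 1 1 1 1 1
  R[2]: 0 0 1 1 1 2 2 2 2 2
  R[3]: 0 0 1 1 1 2 2 2 2 3
  R[4]: 0 0 1 1 1 2 3 3 3 4
  R[5]: 0 0 1 1 1 2 3 4 4 5
  R[6]: 0 0 1 1 2 3 4 5 5 6
  R[7]: 0 0 1 2 3 4 5 6 6 7
  R[8]: 0 0 1 2 3 4 5 6 7 8
  R[9]: 1 1 2 3 4 5 6 7 8 9
  R[10]: 1 2 3 4 5 6 7 8 9 10

reading off 1-entries of Δ²R: w = (6, 3, 10, 7, 8, 5, 4, 9, 1, 2).

Rothe diagram D(w) (29 cells), 5 SE-corners (essential conditions):

[(1, 5, 0), (3, 9, 2), (5, 5, 1), (6, 4, 1), (8, 2, 0)]


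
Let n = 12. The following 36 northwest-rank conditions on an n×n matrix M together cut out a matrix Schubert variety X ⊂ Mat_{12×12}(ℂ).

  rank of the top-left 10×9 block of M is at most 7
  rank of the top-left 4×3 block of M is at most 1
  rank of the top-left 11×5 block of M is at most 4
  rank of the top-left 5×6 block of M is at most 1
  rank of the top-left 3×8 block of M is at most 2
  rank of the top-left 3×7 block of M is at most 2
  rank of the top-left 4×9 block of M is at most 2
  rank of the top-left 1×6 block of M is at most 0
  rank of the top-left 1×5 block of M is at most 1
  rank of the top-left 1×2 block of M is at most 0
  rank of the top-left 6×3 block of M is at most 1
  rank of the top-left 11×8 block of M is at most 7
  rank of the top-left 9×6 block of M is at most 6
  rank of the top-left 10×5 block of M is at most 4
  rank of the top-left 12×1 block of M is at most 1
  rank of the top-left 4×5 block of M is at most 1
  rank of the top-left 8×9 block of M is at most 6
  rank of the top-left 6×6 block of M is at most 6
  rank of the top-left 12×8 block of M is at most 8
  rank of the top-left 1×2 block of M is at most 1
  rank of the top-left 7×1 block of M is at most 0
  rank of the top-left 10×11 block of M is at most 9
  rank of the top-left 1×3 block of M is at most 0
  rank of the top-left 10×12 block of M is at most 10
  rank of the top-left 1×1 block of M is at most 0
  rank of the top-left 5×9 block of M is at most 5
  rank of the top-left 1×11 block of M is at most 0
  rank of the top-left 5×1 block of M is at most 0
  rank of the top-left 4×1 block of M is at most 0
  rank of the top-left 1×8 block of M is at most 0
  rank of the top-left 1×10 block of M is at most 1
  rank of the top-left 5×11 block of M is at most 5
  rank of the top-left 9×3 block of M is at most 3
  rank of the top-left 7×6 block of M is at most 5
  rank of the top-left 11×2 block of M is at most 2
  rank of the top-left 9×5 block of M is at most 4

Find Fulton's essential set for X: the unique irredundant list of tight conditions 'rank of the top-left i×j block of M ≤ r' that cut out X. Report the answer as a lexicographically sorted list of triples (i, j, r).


Rank table r_w(12×12) implied by the 36 constraints:

  R[1]: 0 0 0 0 0 0 0 0 0 0 0 1
  R[2]: 0 1 1 1 1 1 1 1 1 1 1 2
  R[3]: 0 1 1 1 1 1 2 2 2 2 2 3
  R[4]: 0 1 1 1 1 1 2 2 2 3 3 4
  R[5]: 0 1 1 1 1 1 2 3 3 4 4 5
  R[6]: 0 1 1 2 2 2 3 4 4 5 5 6
  R[7]: 0 1 2 3 3 3 4 5 5 6 6 7
  R[8]: 1 2 3 4 4 4 5 6 6 7 7 8
  R[9]: 1 2 3 4 4 5 6 7 7 8 8 9
  R[10]: 1 2 3 4 4 5 6 7 7 8 9 10
  R[11]: 1 2 3 4 4 5 6 7 8 9 10 11
  R[12]: 1 2 3 4 5 6 7 8 9 10 11 12

hence w(1..12) = (12, 2, 7, 10, 8, 4, 3, 1, 6, 11, 9, 5).

|D(w)|=36, |Ess(w)|=7:

[(1, 11, 0), (4, 9, 2), (5, 6, 1), (6, 3, 1), (7, 1, 0), (10, 9, 7), (11, 5, 4)]


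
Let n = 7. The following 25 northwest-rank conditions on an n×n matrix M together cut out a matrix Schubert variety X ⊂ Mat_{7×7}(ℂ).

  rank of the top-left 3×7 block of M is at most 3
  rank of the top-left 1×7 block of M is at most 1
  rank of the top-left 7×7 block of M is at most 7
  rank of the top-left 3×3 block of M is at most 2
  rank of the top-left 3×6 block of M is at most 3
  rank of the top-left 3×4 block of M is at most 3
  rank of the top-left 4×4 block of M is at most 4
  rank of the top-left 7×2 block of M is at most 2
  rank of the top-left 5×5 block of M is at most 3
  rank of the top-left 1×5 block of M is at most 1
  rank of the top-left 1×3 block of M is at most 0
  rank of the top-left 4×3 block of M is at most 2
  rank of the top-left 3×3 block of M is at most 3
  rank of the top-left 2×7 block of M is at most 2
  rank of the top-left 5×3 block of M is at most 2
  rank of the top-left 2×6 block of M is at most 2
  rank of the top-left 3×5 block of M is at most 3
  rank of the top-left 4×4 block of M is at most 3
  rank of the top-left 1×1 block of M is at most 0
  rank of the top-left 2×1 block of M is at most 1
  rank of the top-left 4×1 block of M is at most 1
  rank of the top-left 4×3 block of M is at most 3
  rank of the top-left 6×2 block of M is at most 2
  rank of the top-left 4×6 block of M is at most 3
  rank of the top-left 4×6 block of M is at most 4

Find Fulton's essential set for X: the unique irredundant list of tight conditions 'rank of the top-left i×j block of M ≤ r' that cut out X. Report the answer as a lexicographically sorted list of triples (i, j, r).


Rank table r_w(7×7) implied by the 25 constraints:

  i=1: 0 0 0 1 1 1 1
  i=2: 1 1 1 2 2 2 2
  i=3: 1 2 2 3 3 3 3
  i=4: 1 2 2 3 3 3 4
  i=5: 1 2 2 3 3 4 5
  i=6: 1 2 3 4 4 5 6
  i=7: 1 2 3 4 5 6 7

so w = (4, 1, 2, 7, 6, 3, 5).

D(w) has 8 cells with 4 SE-corners; essential set:

[(1, 3, 0), (4, 6, 3), (5, 3, 2), (5, 5, 3)]


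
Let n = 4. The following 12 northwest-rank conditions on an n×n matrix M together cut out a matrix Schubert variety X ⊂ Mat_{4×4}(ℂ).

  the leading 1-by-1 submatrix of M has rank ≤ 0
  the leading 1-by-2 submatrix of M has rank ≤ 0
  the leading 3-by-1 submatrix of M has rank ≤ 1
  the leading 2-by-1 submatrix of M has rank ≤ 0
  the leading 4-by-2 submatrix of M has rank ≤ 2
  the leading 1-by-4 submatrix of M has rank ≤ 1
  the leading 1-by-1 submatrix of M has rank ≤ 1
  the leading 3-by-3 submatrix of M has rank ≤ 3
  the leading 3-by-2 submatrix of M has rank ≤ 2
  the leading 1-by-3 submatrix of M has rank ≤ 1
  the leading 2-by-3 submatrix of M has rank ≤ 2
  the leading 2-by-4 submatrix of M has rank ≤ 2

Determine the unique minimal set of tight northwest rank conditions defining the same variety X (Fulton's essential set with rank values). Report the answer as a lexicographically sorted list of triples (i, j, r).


Propagating the 12 rank bounds to every northwest block:

  i=1: 0 | 0 | 1 | 1
  i=2: 0 | 1 | 2 | 2
  i=3: 1 | 2 | 3 | 3
  i=4: 1 | 2 | 3 | 4

reading off 1-entries of Δ²R: w = (3, 2, 1, 4).

2 SE-corners of the 3-cell Rothe diagram give Ess(w):

[(1, 2, 0), (2, 1, 0)]


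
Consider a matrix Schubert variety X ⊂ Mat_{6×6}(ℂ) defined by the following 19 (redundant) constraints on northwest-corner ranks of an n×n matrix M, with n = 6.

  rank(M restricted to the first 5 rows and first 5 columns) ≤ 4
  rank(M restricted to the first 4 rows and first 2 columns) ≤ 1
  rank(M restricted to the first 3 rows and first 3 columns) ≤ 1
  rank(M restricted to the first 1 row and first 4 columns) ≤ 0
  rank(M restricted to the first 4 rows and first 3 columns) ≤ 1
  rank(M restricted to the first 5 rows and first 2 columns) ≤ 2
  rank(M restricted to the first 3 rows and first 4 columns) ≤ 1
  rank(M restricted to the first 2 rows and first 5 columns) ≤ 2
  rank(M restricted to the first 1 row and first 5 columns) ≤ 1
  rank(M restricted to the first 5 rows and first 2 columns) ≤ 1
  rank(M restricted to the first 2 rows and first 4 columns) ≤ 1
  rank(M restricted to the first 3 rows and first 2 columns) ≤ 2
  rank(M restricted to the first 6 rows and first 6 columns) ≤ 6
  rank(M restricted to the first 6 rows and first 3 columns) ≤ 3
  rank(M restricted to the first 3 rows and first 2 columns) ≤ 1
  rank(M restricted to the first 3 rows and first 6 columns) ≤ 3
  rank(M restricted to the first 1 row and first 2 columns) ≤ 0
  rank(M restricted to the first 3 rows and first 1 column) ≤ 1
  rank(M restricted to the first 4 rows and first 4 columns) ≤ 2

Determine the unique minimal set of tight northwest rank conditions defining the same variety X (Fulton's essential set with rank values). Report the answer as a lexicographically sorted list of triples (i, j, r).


Propagating the 19 rank bounds to every northwest block:

  R[1]: 0  0  0  0  1  1
  R[2]: 1  1  1  1  2  2
  R[3]: 1  1  1  1  2  3
  R[4]: 1  1  1  2  3  4
  R[5]: 1  1  2  3  4  5
  R[6]: 1  2  3  4  5  6

reading off 1-entries of Δ²R: w = (5, 1, 6, 4, 3, 2).

4 SE-corners of the 10-cell Rothe diagram give Ess(w):

[(1, 4, 0), (3, 4, 1), (4, 3, 1), (5, 2, 1)]


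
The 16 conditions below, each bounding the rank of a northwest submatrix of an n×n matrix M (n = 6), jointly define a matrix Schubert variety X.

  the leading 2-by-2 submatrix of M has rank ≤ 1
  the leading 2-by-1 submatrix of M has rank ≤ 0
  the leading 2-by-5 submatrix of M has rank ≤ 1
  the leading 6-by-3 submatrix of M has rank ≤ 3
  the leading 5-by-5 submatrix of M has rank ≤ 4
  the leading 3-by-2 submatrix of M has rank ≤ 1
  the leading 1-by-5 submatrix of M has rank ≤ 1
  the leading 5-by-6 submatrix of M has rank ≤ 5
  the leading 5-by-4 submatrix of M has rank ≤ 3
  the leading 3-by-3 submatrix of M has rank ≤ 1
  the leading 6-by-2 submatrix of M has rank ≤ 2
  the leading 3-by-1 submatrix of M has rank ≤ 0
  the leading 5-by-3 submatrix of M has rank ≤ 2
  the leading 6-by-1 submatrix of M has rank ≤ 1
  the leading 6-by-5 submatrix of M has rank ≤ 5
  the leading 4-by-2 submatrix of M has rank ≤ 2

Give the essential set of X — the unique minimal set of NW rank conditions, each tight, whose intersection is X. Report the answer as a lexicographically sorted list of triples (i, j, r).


Recovering R(i,j) via the rank-extension bound from the 16 conditions:

  R[1]: 0, 1, 1, 1, 1, 1
  R[2]: 0, 1, 1, 1, 1, 2
  R[3]: 0, 1, 1, 2, 2, 3
  R[4]: 1, 2, 2, 3, 3, 4
  R[5]: 1, 2, 2, 3, 4, 5
  R[6]: 1, 2, 3, 4, 5, 6

second differences of R give the permutation w = (2, 6, 4, 1, 5, 3).

Rothe diagram D(w) (8 cells), 4 SE-corners (essential conditions):

[(2, 5, 1), (3, 1, 0), (3, 3, 1), (5, 3, 2)]


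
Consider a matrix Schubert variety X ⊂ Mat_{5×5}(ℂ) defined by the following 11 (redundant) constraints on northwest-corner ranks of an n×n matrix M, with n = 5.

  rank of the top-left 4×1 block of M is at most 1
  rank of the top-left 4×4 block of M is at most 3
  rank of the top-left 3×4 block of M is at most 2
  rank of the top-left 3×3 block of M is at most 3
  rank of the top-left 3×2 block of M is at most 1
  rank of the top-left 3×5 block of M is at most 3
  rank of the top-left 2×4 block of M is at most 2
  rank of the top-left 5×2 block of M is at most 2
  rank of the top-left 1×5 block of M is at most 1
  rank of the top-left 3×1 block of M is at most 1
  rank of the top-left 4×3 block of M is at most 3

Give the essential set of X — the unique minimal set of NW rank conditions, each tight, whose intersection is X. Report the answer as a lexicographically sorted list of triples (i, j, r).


Propagating the 11 rank bounds to every northwest block:

  1  1  1  1  1
  1  1  2  2  2
  1  1  2  2  3
  1  2  3  3  4
  1  2  3  4  5

the unique w with this rank table is (1, 3, 5, 2, 4).

2 SE-corners of the 3-cell Rothe diagram give Ess(w):

[(3, 2, 1), (3, 4, 2)]
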